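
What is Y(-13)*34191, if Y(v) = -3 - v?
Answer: 341910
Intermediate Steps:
Y(-13)*34191 = (-3 - 1*(-13))*34191 = (-3 + 13)*34191 = 10*34191 = 341910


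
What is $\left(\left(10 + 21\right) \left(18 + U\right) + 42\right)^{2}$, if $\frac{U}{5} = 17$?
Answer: $10465225$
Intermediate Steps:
$U = 85$ ($U = 5 \cdot 17 = 85$)
$\left(\left(10 + 21\right) \left(18 + U\right) + 42\right)^{2} = \left(\left(10 + 21\right) \left(18 + 85\right) + 42\right)^{2} = \left(31 \cdot 103 + 42\right)^{2} = \left(3193 + 42\right)^{2} = 3235^{2} = 10465225$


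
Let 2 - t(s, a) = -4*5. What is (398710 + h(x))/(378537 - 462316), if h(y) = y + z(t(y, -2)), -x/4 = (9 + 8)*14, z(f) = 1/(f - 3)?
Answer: -7557403/1591801 ≈ -4.7477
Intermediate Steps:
t(s, a) = 22 (t(s, a) = 2 - (-4)*5 = 2 - 1*(-20) = 2 + 20 = 22)
z(f) = 1/(-3 + f)
x = -952 (x = -4*(9 + 8)*14 = -68*14 = -4*238 = -952)
h(y) = 1/19 + y (h(y) = y + 1/(-3 + 22) = y + 1/19 = 1/19 + y)
(398710 + h(x))/(378537 - 462316) = (398710 + (1/19 - 952))/(378537 - 462316) = (398710 - 18087/19)/(-83779) = (7557403/19)*(-1/83779) = -7557403/1591801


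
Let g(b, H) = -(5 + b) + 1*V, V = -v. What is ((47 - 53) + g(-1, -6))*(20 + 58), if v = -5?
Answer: -390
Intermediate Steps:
V = 5 (V = -1*(-5) = 5)
g(b, H) = -b (g(b, H) = -(5 + b) + 1*5 = (-5 - b) + 5 = -b)
((47 - 53) + g(-1, -6))*(20 + 58) = ((47 - 53) - 1*(-1))*(20 + 58) = (-6 + 1)*78 = -5*78 = -390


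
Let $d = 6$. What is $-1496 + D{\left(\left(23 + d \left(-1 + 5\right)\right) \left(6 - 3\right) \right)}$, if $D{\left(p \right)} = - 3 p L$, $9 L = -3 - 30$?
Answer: $55$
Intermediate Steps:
$L = - \frac{11}{3}$ ($L = \frac{-3 - 30}{9} = \frac{1}{9} \left(-33\right) = - \frac{11}{3} \approx -3.6667$)
$D{\left(p \right)} = 11 p$ ($D{\left(p \right)} = - 3 p \left(- \frac{11}{3}\right) = 11 p$)
$-1496 + D{\left(\left(23 + d \left(-1 + 5\right)\right) \left(6 - 3\right) \right)} = -1496 + 11 \left(23 + 6 \left(-1 + 5\right)\right) \left(6 - 3\right) = -1496 + 11 \left(23 + 6 \cdot 4\right) 3 = -1496 + 11 \left(23 + 24\right) 3 = -1496 + 11 \cdot 47 \cdot 3 = -1496 + 11 \cdot 141 = -1496 + 1551 = 55$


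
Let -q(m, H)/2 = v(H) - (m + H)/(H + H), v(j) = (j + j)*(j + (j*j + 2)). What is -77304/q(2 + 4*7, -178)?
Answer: -1146676/332766503 ≈ -0.0034459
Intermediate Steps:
v(j) = 2*j*(2 + j + j²) (v(j) = (2*j)*(j + (j² + 2)) = (2*j)*(j + (2 + j²)) = (2*j)*(2 + j + j²) = 2*j*(2 + j + j²))
q(m, H) = (H + m)/H - 4*H*(2 + H + H²) (q(m, H) = -2*(2*H*(2 + H + H²) - (m + H)/(H + H)) = -2*(2*H*(2 + H + H²) - (H + m)/(2*H)) = (H + m)/H - 4*H*(2 + H + H²))
-77304/q(2 + 4*7, -178) = -77304*(-178/((2 + 4*7) - 178*(1 - 4*(-178)*(2 - 178 + (-178)²)))) = -77304*(-178/((2 + 28) - 178*(1 - 4*(-178)*(2 - 178 + 31684)))) = -77304*(-178/(30 - 178*(1 - 4*(-178)*31508))) = -77304*(-178/(30 - 178*(1 + 22433696))) = -77304*(-178/(30 - 178*22433697)) = -77304*(-178/(30 - 3993198066)) = -77304/((-1/178*(-3993198036))) = -77304/1996599018/89 = -77304*89/1996599018 = -1146676/332766503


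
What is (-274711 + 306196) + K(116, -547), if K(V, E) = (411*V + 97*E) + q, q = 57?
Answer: 26159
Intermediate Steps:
K(V, E) = 57 + 97*E + 411*V (K(V, E) = (411*V + 97*E) + 57 = (97*E + 411*V) + 57 = 57 + 97*E + 411*V)
(-274711 + 306196) + K(116, -547) = (-274711 + 306196) + (57 + 97*(-547) + 411*116) = 31485 + (57 - 53059 + 47676) = 31485 - 5326 = 26159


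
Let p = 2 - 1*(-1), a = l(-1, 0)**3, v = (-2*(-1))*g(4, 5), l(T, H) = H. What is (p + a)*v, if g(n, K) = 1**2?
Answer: 6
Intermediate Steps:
g(n, K) = 1
v = 2 (v = -2*(-1)*1 = 2*1 = 2)
a = 0 (a = 0**3 = 0)
p = 3 (p = 2 + 1 = 3)
(p + a)*v = (3 + 0)*2 = 3*2 = 6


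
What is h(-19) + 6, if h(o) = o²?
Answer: 367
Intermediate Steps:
h(-19) + 6 = (-19)² + 6 = 361 + 6 = 367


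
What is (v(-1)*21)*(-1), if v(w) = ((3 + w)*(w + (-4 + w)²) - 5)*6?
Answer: -5418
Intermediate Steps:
v(w) = -30 + 6*(3 + w)*(w + (-4 + w)²) (v(w) = (-5 + (3 + w)*(w + (-4 + w)²))*6 = -30 + 6*(3 + w)*(w + (-4 + w)²))
(v(-1)*21)*(-1) = ((258 - 30*(-1) - 24*(-1)² + 6*(-1)³)*21)*(-1) = ((258 + 30 - 24*1 + 6*(-1))*21)*(-1) = ((258 + 30 - 24 - 6)*21)*(-1) = (258*21)*(-1) = 5418*(-1) = -5418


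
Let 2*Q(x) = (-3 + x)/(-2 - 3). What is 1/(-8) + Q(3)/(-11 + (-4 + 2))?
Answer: -⅛ ≈ -0.12500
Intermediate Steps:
Q(x) = 3/10 - x/10 (Q(x) = ((-3 + x)/(-2 - 3))/2 = ((-3 + x)/(-5))/2 = ((-3 + x)*(-⅕))/2 = (⅗ - x/5)/2 = 3/10 - x/10)
1/(-8) + Q(3)/(-11 + (-4 + 2)) = 1/(-8) + (3/10 - ⅒*3)/(-11 + (-4 + 2)) = -⅛ + (3/10 - 3/10)/(-11 - 2) = -⅛ + 0/(-13) = -⅛ + 0*(-1/13) = -⅛ + 0 = -⅛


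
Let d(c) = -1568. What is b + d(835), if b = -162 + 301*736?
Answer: 219806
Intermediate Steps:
b = 221374 (b = -162 + 221536 = 221374)
b + d(835) = 221374 - 1568 = 219806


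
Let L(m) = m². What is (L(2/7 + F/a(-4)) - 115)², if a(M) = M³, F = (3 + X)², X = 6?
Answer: 523871484521121/40282095616 ≈ 13005.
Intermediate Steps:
F = 81 (F = (3 + 6)² = 9² = 81)
(L(2/7 + F/a(-4)) - 115)² = ((2/7 + 81/((-4)³))² - 115)² = ((2*(⅐) + 81/(-64))² - 115)² = ((2/7 + 81*(-1/64))² - 115)² = ((2/7 - 81/64)² - 115)² = ((-439/448)² - 115)² = (192721/200704 - 115)² = (-22888239/200704)² = 523871484521121/40282095616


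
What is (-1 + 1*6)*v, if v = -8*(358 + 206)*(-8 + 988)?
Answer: -22108800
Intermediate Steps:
v = -4421760 (v = -4512*980 = -8*552720 = -4421760)
(-1 + 1*6)*v = (-1 + 1*6)*(-4421760) = (-1 + 6)*(-4421760) = 5*(-4421760) = -22108800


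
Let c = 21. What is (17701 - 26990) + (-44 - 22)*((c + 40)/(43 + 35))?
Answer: -121428/13 ≈ -9340.6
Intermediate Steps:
(17701 - 26990) + (-44 - 22)*((c + 40)/(43 + 35)) = (17701 - 26990) + (-44 - 22)*((21 + 40)/(43 + 35)) = -9289 - 4026/78 = -9289 - 66*61/78 = -9289 - 671/13 = -121428/13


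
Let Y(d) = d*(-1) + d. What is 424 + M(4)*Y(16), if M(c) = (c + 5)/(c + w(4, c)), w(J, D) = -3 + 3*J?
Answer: 424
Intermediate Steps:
M(c) = (5 + c)/(9 + c) (M(c) = (c + 5)/(c + (-3 + 3*4)) = (5 + c)/(c + (-3 + 12)) = (5 + c)/(c + 9) = (5 + c)/(9 + c))
Y(d) = 0 (Y(d) = -d + d = 0)
424 + M(4)*Y(16) = 424 + ((5 + 4)/(9 + 4))*0 = 424 + (9/13)*0 = 424 + 0 = 424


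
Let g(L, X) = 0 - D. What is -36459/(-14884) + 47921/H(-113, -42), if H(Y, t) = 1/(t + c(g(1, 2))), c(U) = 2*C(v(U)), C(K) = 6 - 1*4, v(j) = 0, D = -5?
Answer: -27103697773/14884 ≈ -1.8210e+6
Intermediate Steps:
g(L, X) = 5 (g(L, X) = 0 - 1*(-5) = 0 + 5 = 5)
C(K) = 2 (C(K) = 6 - 4 = 2)
c(U) = 4 (c(U) = 2*2 = 4)
H(Y, t) = 1/(4 + t) (H(Y, t) = 1/(t + 4) = 1/(4 + t))
-36459/(-14884) + 47921/H(-113, -42) = -36459/(-14884) + 47921/(1/(4 - 42)) = -36459*(-1/14884) + 47921/(1/(-38)) = 36459/14884 + 47921/(-1/38) = 36459/14884 + 47921*(-38) = 36459/14884 - 1820998 = -27103697773/14884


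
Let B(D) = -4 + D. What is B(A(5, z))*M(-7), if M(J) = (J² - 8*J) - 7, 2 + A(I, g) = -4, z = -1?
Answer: -980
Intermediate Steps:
A(I, g) = -6 (A(I, g) = -2 - 4 = -6)
M(J) = -7 + J² - 8*J
B(A(5, z))*M(-7) = (-4 - 6)*(-7 + (-7)² - 8*(-7)) = -10*(-7 + 49 + 56) = -10*98 = -980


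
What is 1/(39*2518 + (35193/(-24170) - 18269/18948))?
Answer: 228986580/22486385929813 ≈ 1.0183e-5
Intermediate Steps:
1/(39*2518 + (35193/(-24170) - 18269/18948)) = 1/(98202 + (35193*(-1/24170) - 18269*1/18948)) = 1/(98202 + (-35193/24170 - 18269/18948)) = 1/(98202 - 554199347/228986580) = 1/(22486385929813/228986580) = 228986580/22486385929813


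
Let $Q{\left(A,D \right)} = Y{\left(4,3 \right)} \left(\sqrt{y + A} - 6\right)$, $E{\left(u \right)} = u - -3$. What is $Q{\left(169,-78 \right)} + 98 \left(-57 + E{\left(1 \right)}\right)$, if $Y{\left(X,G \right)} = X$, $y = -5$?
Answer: $-5218 + 8 \sqrt{41} \approx -5166.8$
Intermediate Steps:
$E{\left(u \right)} = 3 + u$ ($E{\left(u \right)} = u + 3 = 3 + u$)
$Q{\left(A,D \right)} = -24 + 4 \sqrt{-5 + A}$ ($Q{\left(A,D \right)} = 4 \left(\sqrt{-5 + A} - 6\right) = 4 \left(-6 + \sqrt{-5 + A}\right) = -24 + 4 \sqrt{-5 + A}$)
$Q{\left(169,-78 \right)} + 98 \left(-57 + E{\left(1 \right)}\right) = \left(-24 + 4 \sqrt{-5 + 169}\right) + 98 \left(-57 + \left(3 + 1\right)\right) = \left(-24 + 4 \sqrt{164}\right) + 98 \left(-57 + 4\right) = \left(-24 + 4 \cdot 2 \sqrt{41}\right) + 98 \left(-53\right) = \left(-24 + 8 \sqrt{41}\right) - 5194 = -5218 + 8 \sqrt{41}$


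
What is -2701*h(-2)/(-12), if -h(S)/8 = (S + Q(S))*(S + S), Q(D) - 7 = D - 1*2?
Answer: 21608/3 ≈ 7202.7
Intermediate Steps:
Q(D) = 5 + D (Q(D) = 7 + (D - 1*2) = 7 + (D - 2) = 7 + (-2 + D) = 5 + D)
h(S) = -16*S*(5 + 2*S) (h(S) = -8*(S + (5 + S))*(S + S) = -8*(5 + 2*S)*2*S = -16*S*(5 + 2*S))
-2701*h(-2)/(-12) = -2701*(-16*(-2)*(5 + 2*(-2)))/(-12) = -2701*(-16*(-2)*(5 - 4))*(-1)/12 = -2701*(-16*(-2)*1)*(-1)/12 = -86432*(-1)/12 = -2701*(-8/3) = 21608/3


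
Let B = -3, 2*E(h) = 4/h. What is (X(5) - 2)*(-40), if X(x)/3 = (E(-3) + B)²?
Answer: -4600/3 ≈ -1533.3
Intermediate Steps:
E(h) = 2/h (E(h) = (4/h)/2 = 2/h)
X(x) = 121/3 (X(x) = 3*(2/(-3) - 3)² = 3*(2*(-⅓) - 3)² = 3*(-⅔ - 3)² = 3*(-11/3)² = 3*(121/9) = 121/3)
(X(5) - 2)*(-40) = (121/3 - 2)*(-40) = (115/3)*(-40) = -4600/3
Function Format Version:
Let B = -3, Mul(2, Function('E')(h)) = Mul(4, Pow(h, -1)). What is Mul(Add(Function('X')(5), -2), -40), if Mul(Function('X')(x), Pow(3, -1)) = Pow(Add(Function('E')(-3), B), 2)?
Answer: Rational(-4600, 3) ≈ -1533.3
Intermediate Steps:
Function('E')(h) = Mul(2, Pow(h, -1)) (Function('E')(h) = Mul(Rational(1, 2), Mul(4, Pow(h, -1))) = Mul(2, Pow(h, -1)))
Function('X')(x) = Rational(121, 3) (Function('X')(x) = Mul(3, Pow(Add(Mul(2, Pow(-3, -1)), -3), 2)) = Mul(3, Pow(Add(Mul(2, Rational(-1, 3)), -3), 2)) = Mul(3, Pow(Add(Rational(-2, 3), -3), 2)) = Mul(3, Pow(Rational(-11, 3), 2)) = Mul(3, Rational(121, 9)) = Rational(121, 3))
Mul(Add(Function('X')(5), -2), -40) = Mul(Add(Rational(121, 3), -2), -40) = Mul(Rational(115, 3), -40) = Rational(-4600, 3)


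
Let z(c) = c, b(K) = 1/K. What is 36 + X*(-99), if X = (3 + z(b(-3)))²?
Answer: -668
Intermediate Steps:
b(K) = 1/K
X = 64/9 (X = (3 + 1/(-3))² = (3 - ⅓)² = (8/3)² = 64/9 ≈ 7.1111)
36 + X*(-99) = 36 + (64/9)*(-99) = 36 - 704 = -668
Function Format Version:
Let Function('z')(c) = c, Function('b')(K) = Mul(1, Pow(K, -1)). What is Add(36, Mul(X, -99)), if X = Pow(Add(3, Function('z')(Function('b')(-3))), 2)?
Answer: -668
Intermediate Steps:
Function('b')(K) = Pow(K, -1)
X = Rational(64, 9) (X = Pow(Add(3, Pow(-3, -1)), 2) = Pow(Add(3, Rational(-1, 3)), 2) = Pow(Rational(8, 3), 2) = Rational(64, 9) ≈ 7.1111)
Add(36, Mul(X, -99)) = Add(36, Mul(Rational(64, 9), -99)) = Add(36, -704) = -668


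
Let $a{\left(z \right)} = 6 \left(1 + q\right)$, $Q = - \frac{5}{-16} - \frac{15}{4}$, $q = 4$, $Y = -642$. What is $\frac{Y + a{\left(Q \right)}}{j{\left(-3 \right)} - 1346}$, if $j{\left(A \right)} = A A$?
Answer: $\frac{612}{1337} \approx 0.45774$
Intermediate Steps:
$Q = - \frac{55}{16}$ ($Q = \left(-5\right) \left(- \frac{1}{16}\right) - \frac{15}{4} = \frac{5}{16} - \frac{15}{4} = - \frac{55}{16} \approx -3.4375$)
$j{\left(A \right)} = A^{2}$
$a{\left(z \right)} = 30$ ($a{\left(z \right)} = 6 \left(1 + 4\right) = 6 \cdot 5 = 30$)
$\frac{Y + a{\left(Q \right)}}{j{\left(-3 \right)} - 1346} = \frac{-642 + 30}{\left(-3\right)^{2} - 1346} = - \frac{612}{9 - 1346} = - \frac{612}{-1337} = \left(-612\right) \left(- \frac{1}{1337}\right) = \frac{612}{1337}$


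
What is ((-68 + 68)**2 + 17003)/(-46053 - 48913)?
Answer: -17003/94966 ≈ -0.17904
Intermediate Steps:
((-68 + 68)**2 + 17003)/(-46053 - 48913) = (0**2 + 17003)/(-94966) = (0 + 17003)*(-1/94966) = 17003*(-1/94966) = -17003/94966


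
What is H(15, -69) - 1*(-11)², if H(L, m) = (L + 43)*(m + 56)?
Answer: -875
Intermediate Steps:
H(L, m) = (43 + L)*(56 + m)
H(15, -69) - 1*(-11)² = (2408 + 43*(-69) + 56*15 + 15*(-69)) - 1*(-11)² = (2408 - 2967 + 840 - 1035) - 1*121 = -754 - 121 = -875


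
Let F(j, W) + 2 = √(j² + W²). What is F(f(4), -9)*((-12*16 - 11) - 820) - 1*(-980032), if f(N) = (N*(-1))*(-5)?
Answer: 982078 - 1023*√481 ≈ 9.5964e+5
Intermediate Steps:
f(N) = 5*N (f(N) = -N*(-5) = 5*N)
F(j, W) = -2 + √(W² + j²) (F(j, W) = -2 + √(j² + W²) = -2 + √(W² + j²))
F(f(4), -9)*((-12*16 - 11) - 820) - 1*(-980032) = (-2 + √((-9)² + (5*4)²))*((-12*16 - 11) - 820) - 1*(-980032) = (-2 + √(81 + 20²))*((-192 - 11) - 820) + 980032 = (-2 + √(81 + 400))*(-203 - 820) + 980032 = (-2 + √481)*(-1023) + 980032 = (2046 - 1023*√481) + 980032 = 982078 - 1023*√481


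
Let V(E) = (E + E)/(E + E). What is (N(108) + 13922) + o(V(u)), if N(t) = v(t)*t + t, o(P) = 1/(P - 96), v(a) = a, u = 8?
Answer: 2440929/95 ≈ 25694.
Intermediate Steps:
V(E) = 1 (V(E) = (2*E)/((2*E)) = (2*E)*(1/(2*E)) = 1)
o(P) = 1/(-96 + P)
N(t) = t + t**2 (N(t) = t*t + t = t**2 + t = t + t**2)
(N(108) + 13922) + o(V(u)) = (108*(1 + 108) + 13922) + 1/(-96 + 1) = (108*109 + 13922) + 1/(-95) = (11772 + 13922) - 1/95 = 25694 - 1/95 = 2440929/95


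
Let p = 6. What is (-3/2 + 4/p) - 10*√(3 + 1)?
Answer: -125/6 ≈ -20.833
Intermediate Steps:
(-3/2 + 4/p) - 10*√(3 + 1) = (-3/2 + 4/6) - 10*√(3 + 1) = (-3*½ + 4*(⅙)) - 10*√4 = (-3/2 + ⅔) - 10*2 = -⅚ - 20 = -125/6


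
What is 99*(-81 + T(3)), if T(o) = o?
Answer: -7722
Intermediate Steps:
99*(-81 + T(3)) = 99*(-81 + 3) = 99*(-78) = -7722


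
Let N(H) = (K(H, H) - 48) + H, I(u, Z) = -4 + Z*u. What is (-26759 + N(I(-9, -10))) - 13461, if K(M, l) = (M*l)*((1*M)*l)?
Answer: 54660634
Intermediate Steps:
K(M, l) = M²*l² (K(M, l) = (M*l)*(M*l) = M²*l²)
N(H) = -48 + H + H⁴ (N(H) = (H²*H² - 48) + H = (H⁴ - 48) + H = (-48 + H⁴) + H = -48 + H + H⁴)
(-26759 + N(I(-9, -10))) - 13461 = (-26759 + (-48 + (-4 - 10*(-9)) + (-4 - 10*(-9))⁴)) - 13461 = (-26759 + (-48 + (-4 + 90) + (-4 + 90)⁴)) - 13461 = (-26759 + (-48 + 86 + 86⁴)) - 13461 = (-26759 + (-48 + 86 + 54700816)) - 13461 = (-26759 + 54700854) - 13461 = 54674095 - 13461 = 54660634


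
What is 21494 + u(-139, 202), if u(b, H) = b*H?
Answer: -6584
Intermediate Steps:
u(b, H) = H*b
21494 + u(-139, 202) = 21494 + 202*(-139) = 21494 - 28078 = -6584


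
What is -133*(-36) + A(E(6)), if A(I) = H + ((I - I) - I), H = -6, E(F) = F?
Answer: 4776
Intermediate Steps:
A(I) = -6 - I (A(I) = -6 + ((I - I) - I) = -6 + (0 - I) = -6 - I)
-133*(-36) + A(E(6)) = -133*(-36) + (-6 - 1*6) = 4788 + (-6 - 6) = 4788 - 12 = 4776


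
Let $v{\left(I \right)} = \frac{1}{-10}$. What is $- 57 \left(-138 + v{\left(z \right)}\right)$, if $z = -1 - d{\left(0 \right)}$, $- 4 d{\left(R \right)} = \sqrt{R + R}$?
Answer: $\frac{78717}{10} \approx 7871.7$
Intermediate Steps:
$d{\left(R \right)} = - \frac{\sqrt{2} \sqrt{R}}{4}$ ($d{\left(R \right)} = - \frac{\sqrt{R + R}}{4} = - \frac{\sqrt{2 R}}{4} = - \frac{\sqrt{2} \sqrt{R}}{4}$)
$z = -1$ ($z = -1 - - \frac{\sqrt{2} \sqrt{0}}{4} = -1 - \left(- \frac{1}{4}\right) \sqrt{2} \cdot 0 = -1 - 0 = -1 + 0 = -1$)
$v{\left(I \right)} = - \frac{1}{10}$
$- 57 \left(-138 + v{\left(z \right)}\right) = - 57 \left(-138 - \frac{1}{10}\right) = \left(-57\right) \left(- \frac{1381}{10}\right) = \frac{78717}{10}$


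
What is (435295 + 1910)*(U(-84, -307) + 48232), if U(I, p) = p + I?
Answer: 20916324405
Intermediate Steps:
U(I, p) = I + p
(435295 + 1910)*(U(-84, -307) + 48232) = (435295 + 1910)*((-84 - 307) + 48232) = 437205*(-391 + 48232) = 437205*47841 = 20916324405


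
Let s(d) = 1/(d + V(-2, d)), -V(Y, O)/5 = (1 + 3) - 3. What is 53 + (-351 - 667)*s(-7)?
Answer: 827/6 ≈ 137.83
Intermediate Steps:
V(Y, O) = -5 (V(Y, O) = -5*((1 + 3) - 3) = -5*(4 - 3) = -5*1 = -5)
s(d) = 1/(-5 + d) (s(d) = 1/(d - 5) = 1/(-5 + d))
53 + (-351 - 667)*s(-7) = 53 + (-351 - 667)/(-5 - 7) = 53 - 1018/(-12) = 53 - 1018*(-1/12) = 53 + 509/6 = 827/6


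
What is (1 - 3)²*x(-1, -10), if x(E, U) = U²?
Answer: 400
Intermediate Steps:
(1 - 3)²*x(-1, -10) = (1 - 3)²*(-10)² = (-2)²*100 = 4*100 = 400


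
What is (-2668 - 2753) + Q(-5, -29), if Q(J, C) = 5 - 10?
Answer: -5426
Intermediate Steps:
Q(J, C) = -5
(-2668 - 2753) + Q(-5, -29) = (-2668 - 2753) - 5 = -5421 - 5 = -5426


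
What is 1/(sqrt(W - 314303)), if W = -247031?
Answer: -I*sqrt(561334)/561334 ≈ -0.0013347*I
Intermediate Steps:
1/(sqrt(W - 314303)) = 1/(sqrt(-247031 - 314303)) = 1/(sqrt(-561334)) = 1/(I*sqrt(561334)) = -I*sqrt(561334)/561334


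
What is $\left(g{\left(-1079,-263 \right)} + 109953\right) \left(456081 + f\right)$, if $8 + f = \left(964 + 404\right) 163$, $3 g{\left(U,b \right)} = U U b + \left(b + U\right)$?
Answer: $-69233678808454$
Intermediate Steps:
$g{\left(U,b \right)} = \frac{U}{3} + \frac{b}{3} + \frac{b U^{2}}{3}$ ($g{\left(U,b \right)} = \frac{U U b + \left(b + U\right)}{3} = \frac{U^{2} b + \left(U + b\right)}{3} = \frac{b U^{2} + \left(U + b\right)}{3} = \frac{U + b + b U^{2}}{3} = \frac{U}{3} + \frac{b}{3} + \frac{b U^{2}}{3}$)
$f = 222976$ ($f = -8 + \left(964 + 404\right) 163 = -8 + 1368 \cdot 163 = -8 + 222984 = 222976$)
$\left(g{\left(-1079,-263 \right)} + 109953\right) \left(456081 + f\right) = \left(\left(\frac{1}{3} \left(-1079\right) + \frac{1}{3} \left(-263\right) + \frac{1}{3} \left(-263\right) \left(-1079\right)^{2}\right) + 109953\right) \left(456081 + 222976\right) = \left(\left(- \frac{1079}{3} - \frac{263}{3} + \frac{1}{3} \left(-263\right) 1164241\right) + 109953\right) 679057 = \left(\left(- \frac{1079}{3} - \frac{263}{3} - \frac{306195383}{3}\right) + 109953\right) 679057 = \left(-102065575 + 109953\right) 679057 = \left(-101955622\right) 679057 = -69233678808454$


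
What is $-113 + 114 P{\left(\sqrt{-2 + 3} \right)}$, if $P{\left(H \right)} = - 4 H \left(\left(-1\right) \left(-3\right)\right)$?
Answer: $-1481$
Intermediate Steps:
$P{\left(H \right)} = - 12 H$ ($P{\left(H \right)} = - 4 H 3 = - 12 H$)
$-113 + 114 P{\left(\sqrt{-2 + 3} \right)} = -113 + 114 \left(- 12 \sqrt{-2 + 3}\right) = -113 + 114 \left(- 12 \sqrt{1}\right) = -113 + 114 \left(\left(-12\right) 1\right) = -113 + 114 \left(-12\right) = -113 - 1368 = -1481$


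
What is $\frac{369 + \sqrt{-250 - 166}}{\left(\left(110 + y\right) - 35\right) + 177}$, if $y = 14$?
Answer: $\frac{369}{266} + \frac{2 i \sqrt{26}}{133} \approx 1.3872 + 0.076677 i$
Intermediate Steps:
$\frac{369 + \sqrt{-250 - 166}}{\left(\left(110 + y\right) - 35\right) + 177} = \frac{369 + \sqrt{-250 - 166}}{\left(\left(110 + 14\right) - 35\right) + 177} = \frac{369 + \sqrt{-416}}{\left(124 - 35\right) + 177} = \frac{369 + 4 i \sqrt{26}}{89 + 177} = \frac{369 + 4 i \sqrt{26}}{266} = \left(369 + 4 i \sqrt{26}\right) \frac{1}{266} = \frac{369}{266} + \frac{2 i \sqrt{26}}{133}$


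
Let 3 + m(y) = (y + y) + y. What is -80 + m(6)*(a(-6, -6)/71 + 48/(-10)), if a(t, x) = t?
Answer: -10882/71 ≈ -153.27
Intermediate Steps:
m(y) = -3 + 3*y (m(y) = -3 + ((y + y) + y) = -3 + (2*y + y) = -3 + 3*y)
-80 + m(6)*(a(-6, -6)/71 + 48/(-10)) = -80 + (-3 + 3*6)*(-6/71 + 48/(-10)) = -80 + (-3 + 18)*(-6*1/71 + 48*(-1/10)) = -80 + 15*(-6/71 - 24/5) = -80 + 15*(-1734/355) = -80 - 5202/71 = -10882/71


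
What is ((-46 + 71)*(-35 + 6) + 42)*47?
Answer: -32101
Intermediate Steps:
((-46 + 71)*(-35 + 6) + 42)*47 = (25*(-29) + 42)*47 = (-725 + 42)*47 = -683*47 = -32101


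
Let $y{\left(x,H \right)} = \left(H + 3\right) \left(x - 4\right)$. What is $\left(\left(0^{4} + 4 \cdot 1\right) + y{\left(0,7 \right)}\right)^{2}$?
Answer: $1296$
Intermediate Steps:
$y{\left(x,H \right)} = \left(-4 + x\right) \left(3 + H\right)$ ($y{\left(x,H \right)} = \left(3 + H\right) \left(-4 + x\right) = \left(-4 + x\right) \left(3 + H\right)$)
$\left(\left(0^{4} + 4 \cdot 1\right) + y{\left(0,7 \right)}\right)^{2} = \left(\left(0^{4} + 4 \cdot 1\right) + \left(-12 - 28 + 3 \cdot 0 + 7 \cdot 0\right)\right)^{2} = \left(\left(0 + 4\right) + \left(-12 - 28 + 0 + 0\right)\right)^{2} = \left(4 - 40\right)^{2} = \left(-36\right)^{2} = 1296$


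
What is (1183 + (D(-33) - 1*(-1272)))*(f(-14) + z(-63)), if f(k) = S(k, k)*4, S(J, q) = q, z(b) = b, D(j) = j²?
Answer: -421736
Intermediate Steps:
f(k) = 4*k (f(k) = k*4 = 4*k)
(1183 + (D(-33) - 1*(-1272)))*(f(-14) + z(-63)) = (1183 + ((-33)² - 1*(-1272)))*(4*(-14) - 63) = (1183 + (1089 + 1272))*(-56 - 63) = (1183 + 2361)*(-119) = 3544*(-119) = -421736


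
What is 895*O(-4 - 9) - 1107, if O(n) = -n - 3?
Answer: 7843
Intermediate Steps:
O(n) = -3 - n
895*O(-4 - 9) - 1107 = 895*(-3 - (-4 - 9)) - 1107 = 895*(-3 - 1*(-13)) - 1107 = 895*(-3 + 13) - 1107 = 895*10 - 1107 = 8950 - 1107 = 7843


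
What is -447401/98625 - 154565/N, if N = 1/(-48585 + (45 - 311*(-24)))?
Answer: 626161439635099/98625 ≈ 6.3489e+9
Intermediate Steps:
N = -1/41076 (N = 1/(-48585 + (45 + 7464)) = 1/(-48585 + 7509) = 1/(-41076) = -1/41076 ≈ -2.4345e-5)
-447401/98625 - 154565/N = -447401/98625 - 154565/(-1/41076) = -447401*1/98625 - 154565*(-41076) = -447401/98625 + 6348911940 = 626161439635099/98625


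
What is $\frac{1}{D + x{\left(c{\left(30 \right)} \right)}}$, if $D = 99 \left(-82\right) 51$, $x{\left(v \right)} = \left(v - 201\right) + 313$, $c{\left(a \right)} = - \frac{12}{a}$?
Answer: $- \frac{5}{2069532} \approx -2.416 \cdot 10^{-6}$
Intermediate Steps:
$x{\left(v \right)} = 112 + v$ ($x{\left(v \right)} = \left(-201 + v\right) + 313 = 112 + v$)
$D = -414018$ ($D = \left(-8118\right) 51 = -414018$)
$\frac{1}{D + x{\left(c{\left(30 \right)} \right)}} = \frac{1}{-414018 + \left(112 - \frac{12}{30}\right)} = \frac{1}{-414018 + \left(112 - \frac{2}{5}\right)} = \frac{1}{-414018 + \frac{558}{5}} = \frac{1}{- \frac{2069532}{5}} = - \frac{5}{2069532}$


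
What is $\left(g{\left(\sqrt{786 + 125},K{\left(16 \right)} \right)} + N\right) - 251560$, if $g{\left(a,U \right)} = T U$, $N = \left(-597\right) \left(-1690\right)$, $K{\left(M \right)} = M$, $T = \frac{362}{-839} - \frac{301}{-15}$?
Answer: $\frac{9535455194}{12585} \approx 7.5768 \cdot 10^{5}$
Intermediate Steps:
$T = \frac{247109}{12585}$ ($T = 362 \left(- \frac{1}{839}\right) - - \frac{301}{15} = - \frac{362}{839} + \frac{301}{15} = \frac{247109}{12585} \approx 19.635$)
$N = 1008930$
$g{\left(a,U \right)} = \frac{247109 U}{12585}$
$\left(g{\left(\sqrt{786 + 125},K{\left(16 \right)} \right)} + N\right) - 251560 = \left(\frac{247109}{12585} \cdot 16 + 1008930\right) - 251560 = \left(\frac{3953744}{12585} + 1008930\right) - 251560 = \frac{12701337794}{12585} - 251560 = \frac{9535455194}{12585}$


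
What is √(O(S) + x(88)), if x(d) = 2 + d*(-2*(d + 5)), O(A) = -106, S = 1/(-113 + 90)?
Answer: 2*I*√4118 ≈ 128.34*I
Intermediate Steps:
S = -1/23 (S = 1/(-23) = -1/23 ≈ -0.043478)
x(d) = 2 + d*(-10 - 2*d) (x(d) = 2 + d*(-2*(5 + d)) = 2 + d*(-10 - 2*d))
√(O(S) + x(88)) = √(-106 + (2 - 10*88 - 2*88²)) = √(-106 + (2 - 880 - 2*7744)) = √(-106 + (2 - 880 - 15488)) = √(-106 - 16366) = √(-16472) = 2*I*√4118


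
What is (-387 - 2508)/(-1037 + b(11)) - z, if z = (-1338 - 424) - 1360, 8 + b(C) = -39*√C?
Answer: 305463013/97754 - 112905*√11/1075294 ≈ 3124.5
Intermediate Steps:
b(C) = -8 - 39*√C
z = -3122 (z = -1762 - 1360 = -3122)
(-387 - 2508)/(-1037 + b(11)) - z = (-387 - 2508)/(-1037 + (-8 - 39*√11)) - 1*(-3122) = -2895/(-1045 - 39*√11) + 3122 = 3122 - 2895/(-1045 - 39*√11)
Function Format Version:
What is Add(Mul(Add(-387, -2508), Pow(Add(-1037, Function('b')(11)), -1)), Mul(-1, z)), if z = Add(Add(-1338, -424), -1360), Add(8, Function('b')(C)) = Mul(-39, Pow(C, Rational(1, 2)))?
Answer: Add(Rational(305463013, 97754), Mul(Rational(-112905, 1075294), Pow(11, Rational(1, 2)))) ≈ 3124.5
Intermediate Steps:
Function('b')(C) = Add(-8, Mul(-39, Pow(C, Rational(1, 2))))
z = -3122 (z = Add(-1762, -1360) = -3122)
Add(Mul(Add(-387, -2508), Pow(Add(-1037, Function('b')(11)), -1)), Mul(-1, z)) = Add(Mul(Add(-387, -2508), Pow(Add(-1037, Add(-8, Mul(-39, Pow(11, Rational(1, 2))))), -1)), Mul(-1, -3122)) = Add(Mul(-2895, Pow(Add(-1045, Mul(-39, Pow(11, Rational(1, 2)))), -1)), 3122) = Add(3122, Mul(-2895, Pow(Add(-1045, Mul(-39, Pow(11, Rational(1, 2)))), -1)))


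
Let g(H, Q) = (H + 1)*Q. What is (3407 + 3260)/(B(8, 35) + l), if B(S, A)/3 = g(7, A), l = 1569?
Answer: 6667/2409 ≈ 2.7675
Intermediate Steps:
g(H, Q) = Q*(1 + H) (g(H, Q) = (1 + H)*Q = Q*(1 + H))
B(S, A) = 24*A (B(S, A) = 3*(A*(1 + 7)) = 3*(A*8) = 3*(8*A) = 24*A)
(3407 + 3260)/(B(8, 35) + l) = (3407 + 3260)/(24*35 + 1569) = 6667/(840 + 1569) = 6667/2409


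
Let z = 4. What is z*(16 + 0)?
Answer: 64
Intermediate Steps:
z*(16 + 0) = 4*(16 + 0) = 4*16 = 64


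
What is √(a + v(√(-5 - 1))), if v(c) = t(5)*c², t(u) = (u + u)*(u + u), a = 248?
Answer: 4*I*√22 ≈ 18.762*I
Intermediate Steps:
t(u) = 4*u² (t(u) = (2*u)*(2*u) = 4*u²)
v(c) = 100*c² (v(c) = (4*5²)*c² = (4*25)*c² = 100*c²)
√(a + v(√(-5 - 1))) = √(248 + 100*(√(-5 - 1))²) = √(248 + 100*(√(-6))²) = √(248 + 100*(I*√6)²) = √(248 + 100*(-6)) = √(248 - 600) = √(-352) = 4*I*√22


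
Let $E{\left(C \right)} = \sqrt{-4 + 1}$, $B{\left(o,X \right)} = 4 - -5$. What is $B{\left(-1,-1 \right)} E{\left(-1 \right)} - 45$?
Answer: $-45 + 9 i \sqrt{3} \approx -45.0 + 15.588 i$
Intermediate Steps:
$B{\left(o,X \right)} = 9$ ($B{\left(o,X \right)} = 4 + 5 = 9$)
$E{\left(C \right)} = i \sqrt{3}$ ($E{\left(C \right)} = \sqrt{-3} = i \sqrt{3}$)
$B{\left(-1,-1 \right)} E{\left(-1 \right)} - 45 = 9 i \sqrt{3} - 45 = -45 + 9 i \sqrt{3}$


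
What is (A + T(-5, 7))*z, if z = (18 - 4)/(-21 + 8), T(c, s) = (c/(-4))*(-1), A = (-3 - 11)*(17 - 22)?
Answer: -1925/26 ≈ -74.038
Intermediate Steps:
A = 70 (A = -14*(-5) = 70)
T(c, s) = c/4 (T(c, s) = (c*(-1/4))*(-1) = -c/4*(-1) = c/4)
z = -14/13 (z = 14/(-13) = 14*(-1/13) = -14/13 ≈ -1.0769)
(A + T(-5, 7))*z = (70 + (1/4)*(-5))*(-14/13) = (70 - 5/4)*(-14/13) = (275/4)*(-14/13) = -1925/26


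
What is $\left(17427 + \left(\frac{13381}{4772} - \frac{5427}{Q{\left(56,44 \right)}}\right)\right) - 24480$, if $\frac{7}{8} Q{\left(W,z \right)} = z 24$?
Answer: $- \frac{23700155599}{3359488} \approx -7054.7$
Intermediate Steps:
$Q{\left(W,z \right)} = \frac{192 z}{7}$ ($Q{\left(W,z \right)} = \frac{8 z 24}{7} = \frac{8 \cdot 24 z}{7} = \frac{192 z}{7}$)
$\left(17427 + \left(\frac{13381}{4772} - \frac{5427}{Q{\left(56,44 \right)}}\right)\right) - 24480 = \left(17427 + \left(\frac{13381}{4772} - \frac{5427}{\frac{192}{7} \cdot 44}\right)\right) - 24480 = \left(17427 + \left(13381 \cdot \frac{1}{4772} - \frac{5427}{\frac{8448}{7}}\right)\right) - 24480 = \left(17427 + \left(\frac{13381}{4772} - \frac{12663}{2816}\right)\right) - 24480 = \left(17427 - \frac{5686735}{3359488}\right) - 24480 = \frac{58540110641}{3359488} - 24480 = - \frac{23700155599}{3359488}$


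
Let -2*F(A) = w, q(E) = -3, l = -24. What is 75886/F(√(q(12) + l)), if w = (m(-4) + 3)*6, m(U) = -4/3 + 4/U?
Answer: -37943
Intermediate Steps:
m(U) = -4/3 + 4/U (m(U) = -4*⅓ + 4/U = -4/3 + 4/U)
w = 4 (w = ((-4/3 + 4/(-4)) + 3)*6 = ((-4/3 + 4*(-¼)) + 3)*6 = ((-4/3 - 1) + 3)*6 = (-7/3 + 3)*6 = (⅔)*6 = 4)
F(A) = -2 (F(A) = -½*4 = -2)
75886/F(√(q(12) + l)) = 75886/(-2) = 75886*(-½) = -37943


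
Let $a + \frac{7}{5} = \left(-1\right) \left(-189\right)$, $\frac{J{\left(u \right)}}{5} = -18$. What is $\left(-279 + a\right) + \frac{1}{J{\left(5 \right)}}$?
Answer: $- \frac{8227}{90} \approx -91.411$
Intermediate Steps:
$J{\left(u \right)} = -90$ ($J{\left(u \right)} = 5 \left(-18\right) = -90$)
$a = \frac{938}{5}$ ($a = - \frac{7}{5} - -189 = - \frac{7}{5} + 189 = \frac{938}{5} \approx 187.6$)
$\left(-279 + a\right) + \frac{1}{J{\left(5 \right)}} = \left(-279 + \frac{938}{5}\right) + \frac{1}{-90} = - \frac{457}{5} - \frac{1}{90} = - \frac{8227}{90}$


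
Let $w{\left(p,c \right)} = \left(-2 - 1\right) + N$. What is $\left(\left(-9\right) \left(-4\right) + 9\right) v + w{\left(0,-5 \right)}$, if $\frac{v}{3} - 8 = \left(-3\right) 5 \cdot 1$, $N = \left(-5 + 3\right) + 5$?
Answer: $-945$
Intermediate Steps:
$N = 3$ ($N = -2 + 5 = 3$)
$w{\left(p,c \right)} = 0$ ($w{\left(p,c \right)} = \left(-2 - 1\right) + 3 = -3 + 3 = 0$)
$v = -21$ ($v = 24 + 3 \left(-3\right) 5 \cdot 1 = 24 + 3 \left(\left(-15\right) 1\right) = 24 + 3 \left(-15\right) = 24 - 45 = -21$)
$\left(\left(-9\right) \left(-4\right) + 9\right) v + w{\left(0,-5 \right)} = \left(\left(-9\right) \left(-4\right) + 9\right) \left(-21\right) + 0 = \left(36 + 9\right) \left(-21\right) + 0 = 45 \left(-21\right) + 0 = -945 + 0 = -945$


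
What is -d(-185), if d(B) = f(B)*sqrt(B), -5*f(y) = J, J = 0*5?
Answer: 0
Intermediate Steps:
J = 0
f(y) = 0 (f(y) = -1/5*0 = 0)
d(B) = 0 (d(B) = 0*sqrt(B) = 0)
-d(-185) = -1*0 = 0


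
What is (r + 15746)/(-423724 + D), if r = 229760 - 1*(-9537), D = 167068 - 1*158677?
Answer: -255043/415333 ≈ -0.61407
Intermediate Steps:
D = 8391 (D = 167068 - 158677 = 8391)
r = 239297 (r = 229760 + 9537 = 239297)
(r + 15746)/(-423724 + D) = (239297 + 15746)/(-423724 + 8391) = 255043/(-415333) = 255043*(-1/415333) = -255043/415333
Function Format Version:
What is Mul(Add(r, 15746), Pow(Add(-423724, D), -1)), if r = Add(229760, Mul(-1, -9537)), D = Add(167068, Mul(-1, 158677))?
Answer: Rational(-255043, 415333) ≈ -0.61407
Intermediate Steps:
D = 8391 (D = Add(167068, -158677) = 8391)
r = 239297 (r = Add(229760, 9537) = 239297)
Mul(Add(r, 15746), Pow(Add(-423724, D), -1)) = Mul(Add(239297, 15746), Pow(Add(-423724, 8391), -1)) = Mul(255043, Pow(-415333, -1)) = Mul(255043, Rational(-1, 415333)) = Rational(-255043, 415333)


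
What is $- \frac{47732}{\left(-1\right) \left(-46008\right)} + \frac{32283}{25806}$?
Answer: $\frac{310667}{1455003} \approx 0.21352$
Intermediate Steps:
$- \frac{47732}{\left(-1\right) \left(-46008\right)} + \frac{32283}{25806} = - \frac{47732}{46008} + 32283 \cdot \frac{1}{25806} = \left(-47732\right) \frac{1}{46008} + \frac{633}{506} = - \frac{11933}{11502} + \frac{633}{506} = \frac{310667}{1455003}$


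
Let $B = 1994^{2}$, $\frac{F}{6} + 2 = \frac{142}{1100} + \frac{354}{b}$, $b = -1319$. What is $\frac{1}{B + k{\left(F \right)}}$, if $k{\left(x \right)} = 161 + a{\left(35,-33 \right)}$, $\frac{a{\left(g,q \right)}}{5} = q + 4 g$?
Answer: $\frac{1}{3976732} \approx 2.5146 \cdot 10^{-7}$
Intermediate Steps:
$F = - \frac{4655853}{362725}$ ($F = -12 + 6 \left(\frac{142}{1100} + \frac{354}{-1319}\right) = -12 + 6 \left(142 \cdot \frac{1}{1100} + 354 \left(- \frac{1}{1319}\right)\right) = -12 + 6 \left(\frac{71}{550} - \frac{354}{1319}\right) = -12 + 6 \left(- \frac{101051}{725450}\right) = -12 - \frac{303153}{362725} = - \frac{4655853}{362725} \approx -12.836$)
$B = 3976036$
$a{\left(g,q \right)} = 5 q + 20 g$ ($a{\left(g,q \right)} = 5 \left(q + 4 g\right) = 5 q + 20 g$)
$k{\left(x \right)} = 696$ ($k{\left(x \right)} = 161 + \left(5 \left(-33\right) + 20 \cdot 35\right) = 161 + \left(-165 + 700\right) = 161 + 535 = 696$)
$\frac{1}{B + k{\left(F \right)}} = \frac{1}{3976036 + 696} = \frac{1}{3976732}$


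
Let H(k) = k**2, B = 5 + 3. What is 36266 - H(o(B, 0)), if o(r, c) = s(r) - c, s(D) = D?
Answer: 36202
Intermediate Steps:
B = 8
o(r, c) = r - c
36266 - H(o(B, 0)) = 36266 - (8 - 1*0)**2 = 36266 - (8 + 0)**2 = 36266 - 1*8**2 = 36266 - 1*64 = 36266 - 64 = 36202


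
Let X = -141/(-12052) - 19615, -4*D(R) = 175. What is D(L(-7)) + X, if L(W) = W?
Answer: -118463557/6026 ≈ -19659.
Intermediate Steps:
D(R) = -175/4 (D(R) = -¼*175 = -175/4)
X = -236399839/12052 (X = -141*(-1/12052) - 19615 = 141/12052 - 19615 = -236399839/12052 ≈ -19615.)
D(L(-7)) + X = -175/4 - 236399839/12052 = -118463557/6026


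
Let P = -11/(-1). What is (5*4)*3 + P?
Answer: 71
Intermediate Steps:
P = 11 (P = -11*(-1) = 11)
(5*4)*3 + P = (5*4)*3 + 11 = 20*3 + 11 = 60 + 11 = 71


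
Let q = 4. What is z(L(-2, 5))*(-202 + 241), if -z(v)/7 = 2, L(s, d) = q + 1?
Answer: -546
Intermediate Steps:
L(s, d) = 5 (L(s, d) = 4 + 1 = 5)
z(v) = -14 (z(v) = -7*2 = -14)
z(L(-2, 5))*(-202 + 241) = -14*(-202 + 241) = -14*39 = -546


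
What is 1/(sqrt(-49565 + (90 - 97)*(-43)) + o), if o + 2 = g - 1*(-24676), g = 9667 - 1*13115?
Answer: 10613/225296170 - I*sqrt(3079)/112648085 ≈ 4.7107e-5 - 4.9259e-7*I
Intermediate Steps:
g = -3448 (g = 9667 - 13115 = -3448)
o = 21226 (o = -2 + (-3448 - 1*(-24676)) = -2 + (-3448 + 24676) = -2 + 21228 = 21226)
1/(sqrt(-49565 + (90 - 97)*(-43)) + o) = 1/(sqrt(-49565 + (90 - 97)*(-43)) + 21226) = 1/(sqrt(-49565 - 7*(-43)) + 21226) = 1/(sqrt(-49565 + 301) + 21226) = 1/(sqrt(-49264) + 21226) = 1/(4*I*sqrt(3079) + 21226) = 1/(21226 + 4*I*sqrt(3079))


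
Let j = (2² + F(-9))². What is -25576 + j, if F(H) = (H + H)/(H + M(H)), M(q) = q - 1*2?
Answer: -2555199/100 ≈ -25552.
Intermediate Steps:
M(q) = -2 + q (M(q) = q - 2 = -2 + q)
F(H) = 2*H/(-2 + 2*H) (F(H) = (H + H)/(H + (-2 + H)) = (2*H)/(-2 + 2*H) = 2*H/(-2 + 2*H))
j = 2401/100 (j = (2² - 9/(-1 - 9))² = (4 - 9/(-10))² = (4 - 9*(-⅒))² = (4 + 9/10)² = (49/10)² = 2401/100 ≈ 24.010)
-25576 + j = -25576 + 2401/100 = -2555199/100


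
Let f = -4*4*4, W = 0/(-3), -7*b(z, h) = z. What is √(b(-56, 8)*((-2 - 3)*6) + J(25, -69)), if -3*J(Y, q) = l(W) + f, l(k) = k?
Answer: 4*I*√123/3 ≈ 14.787*I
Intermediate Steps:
b(z, h) = -z/7
W = 0 (W = 0*(-⅓) = 0)
f = -64 (f = -16*4 = -64)
J(Y, q) = 64/3 (J(Y, q) = -(0 - 64)/3 = -⅓*(-64) = 64/3)
√(b(-56, 8)*((-2 - 3)*6) + J(25, -69)) = √((-⅐*(-56))*((-2 - 3)*6) + 64/3) = √(8*(-5*6) + 64/3) = √(8*(-30) + 64/3) = √(-240 + 64/3) = √(-656/3) = 4*I*√123/3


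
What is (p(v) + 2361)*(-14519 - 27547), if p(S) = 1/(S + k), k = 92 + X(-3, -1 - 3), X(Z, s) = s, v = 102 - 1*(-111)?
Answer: -29894707692/301 ≈ -9.9318e+7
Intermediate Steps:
v = 213 (v = 102 + 111 = 213)
k = 88 (k = 92 + (-1 - 3) = 92 - 4 = 88)
p(S) = 1/(88 + S) (p(S) = 1/(S + 88) = 1/(88 + S))
(p(v) + 2361)*(-14519 - 27547) = (1/(88 + 213) + 2361)*(-14519 - 27547) = (1/301 + 2361)*(-42066) = (710662/301)*(-42066) = -29894707692/301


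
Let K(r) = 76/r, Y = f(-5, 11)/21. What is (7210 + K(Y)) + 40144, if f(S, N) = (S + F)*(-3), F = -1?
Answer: 142328/3 ≈ 47443.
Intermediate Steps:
f(S, N) = 3 - 3*S (f(S, N) = (S - 1)*(-3) = (-1 + S)*(-3) = 3 - 3*S)
Y = 6/7 (Y = (3 - 3*(-5))/21 = (3 + 15)*(1/21) = 18*(1/21) = 6/7 ≈ 0.85714)
(7210 + K(Y)) + 40144 = (7210 + 76/(6/7)) + 40144 = (7210 + 76*(7/6)) + 40144 = (7210 + 266/3) + 40144 = 21896/3 + 40144 = 142328/3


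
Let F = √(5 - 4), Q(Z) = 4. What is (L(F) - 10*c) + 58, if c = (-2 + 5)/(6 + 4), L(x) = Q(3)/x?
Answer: 59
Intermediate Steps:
F = 1 (F = √1 = 1)
L(x) = 4/x
c = 3/10 ≈ 0.30000
(L(F) - 10*c) + 58 = (4/1 - 10*3/10) + 58 = (4*1 - 3) + 58 = (4 - 3) + 58 = 1 + 58 = 59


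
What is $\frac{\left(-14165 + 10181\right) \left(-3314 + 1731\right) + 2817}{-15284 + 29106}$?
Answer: $\frac{6309489}{13822} \approx 456.48$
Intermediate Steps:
$\frac{\left(-14165 + 10181\right) \left(-3314 + 1731\right) + 2817}{-15284 + 29106} = \frac{\left(-3984\right) \left(-1583\right) + 2817}{13822} = \left(6306672 + 2817\right) \frac{1}{13822} = 6309489 \cdot \frac{1}{13822} = \frac{6309489}{13822}$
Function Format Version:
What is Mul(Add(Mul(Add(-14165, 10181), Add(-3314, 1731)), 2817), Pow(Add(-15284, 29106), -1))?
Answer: Rational(6309489, 13822) ≈ 456.48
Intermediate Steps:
Mul(Add(Mul(Add(-14165, 10181), Add(-3314, 1731)), 2817), Pow(Add(-15284, 29106), -1)) = Mul(Add(Mul(-3984, -1583), 2817), Pow(13822, -1)) = Mul(Add(6306672, 2817), Rational(1, 13822)) = Mul(6309489, Rational(1, 13822)) = Rational(6309489, 13822)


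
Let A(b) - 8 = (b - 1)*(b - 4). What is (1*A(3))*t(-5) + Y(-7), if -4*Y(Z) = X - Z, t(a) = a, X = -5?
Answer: -61/2 ≈ -30.500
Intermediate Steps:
A(b) = 8 + (-1 + b)*(-4 + b) (A(b) = 8 + (b - 1)*(b - 4) = 8 + (-1 + b)*(-4 + b))
Y(Z) = 5/4 + Z/4 (Y(Z) = -(-5 - Z)/4 = 5/4 + Z/4)
(1*A(3))*t(-5) + Y(-7) = (1*(12 + 3² - 5*3))*(-5) + (5/4 + (¼)*(-7)) = (1*(12 + 9 - 15))*(-5) + (5/4 - 7/4) = (1*6)*(-5) - ½ = 6*(-5) - ½ = -30 - ½ = -61/2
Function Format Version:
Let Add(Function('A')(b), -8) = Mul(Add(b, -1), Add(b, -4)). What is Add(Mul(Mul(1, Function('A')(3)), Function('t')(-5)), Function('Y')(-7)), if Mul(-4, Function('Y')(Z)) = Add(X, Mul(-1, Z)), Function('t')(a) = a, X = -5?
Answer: Rational(-61, 2) ≈ -30.500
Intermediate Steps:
Function('A')(b) = Add(8, Mul(Add(-1, b), Add(-4, b))) (Function('A')(b) = Add(8, Mul(Add(b, -1), Add(b, -4))) = Add(8, Mul(Add(-1, b), Add(-4, b))))
Function('Y')(Z) = Add(Rational(5, 4), Mul(Rational(1, 4), Z)) (Function('Y')(Z) = Mul(Rational(-1, 4), Add(-5, Mul(-1, Z))) = Add(Rational(5, 4), Mul(Rational(1, 4), Z)))
Add(Mul(Mul(1, Function('A')(3)), Function('t')(-5)), Function('Y')(-7)) = Add(Mul(Mul(1, Add(12, Pow(3, 2), Mul(-5, 3))), -5), Add(Rational(5, 4), Mul(Rational(1, 4), -7))) = Add(Mul(Mul(1, Add(12, 9, -15)), -5), Add(Rational(5, 4), Rational(-7, 4))) = Add(Mul(Mul(1, 6), -5), Rational(-1, 2)) = Add(Mul(6, -5), Rational(-1, 2)) = Add(-30, Rational(-1, 2)) = Rational(-61, 2)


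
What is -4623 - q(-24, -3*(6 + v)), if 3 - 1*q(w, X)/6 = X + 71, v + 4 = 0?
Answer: -4251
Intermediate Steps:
v = -4 (v = -4 + 0 = -4)
q(w, X) = -408 - 6*X (q(w, X) = 18 - 6*(X + 71) = 18 - 6*(71 + X) = 18 + (-426 - 6*X) = -408 - 6*X)
-4623 - q(-24, -3*(6 + v)) = -4623 - (-408 - (-18)*(6 - 4)) = -4623 - (-408 - (-18)*2) = -4623 - (-408 - 6*(-6)) = -4623 - (-408 + 36) = -4623 - 1*(-372) = -4623 + 372 = -4251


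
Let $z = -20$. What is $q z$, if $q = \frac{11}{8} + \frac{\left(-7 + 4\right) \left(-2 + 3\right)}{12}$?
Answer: $- \frac{45}{2} \approx -22.5$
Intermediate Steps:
$q = \frac{9}{8}$ ($q = 11 \cdot \frac{1}{8} + \left(-3\right) 1 \cdot \frac{1}{12} = \frac{11}{8} - \frac{1}{4} = \frac{9}{8} \approx 1.125$)
$q z = \frac{9}{8} \left(-20\right) = - \frac{45}{2}$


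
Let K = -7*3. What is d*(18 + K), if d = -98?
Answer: 294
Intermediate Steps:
K = -21
d*(18 + K) = -98*(18 - 21) = -98*(-3) = 294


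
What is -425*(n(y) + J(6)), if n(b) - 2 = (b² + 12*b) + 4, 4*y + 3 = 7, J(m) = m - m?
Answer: -8075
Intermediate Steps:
J(m) = 0
y = 1 (y = -¾ + (¼)*7 = -¾ + 7/4 = 1)
n(b) = 6 + b² + 12*b (n(b) = 2 + ((b² + 12*b) + 4) = 2 + (4 + b² + 12*b) = 6 + b² + 12*b)
-425*(n(y) + J(6)) = -425*((6 + 1² + 12*1) + 0) = -425*((6 + 1 + 12) + 0) = -425*(19 + 0) = -425*19 = -8075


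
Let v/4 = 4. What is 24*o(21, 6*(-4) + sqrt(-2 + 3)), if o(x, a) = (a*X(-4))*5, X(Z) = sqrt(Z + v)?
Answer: -5520*sqrt(3) ≈ -9560.9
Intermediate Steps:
v = 16 (v = 4*4 = 16)
X(Z) = sqrt(16 + Z) (X(Z) = sqrt(Z + 16) = sqrt(16 + Z))
o(x, a) = 10*a*sqrt(3) (o(x, a) = (a*sqrt(16 - 4))*5 = (a*sqrt(12))*5 = (a*(2*sqrt(3)))*5 = (2*a*sqrt(3))*5 = 10*a*sqrt(3))
24*o(21, 6*(-4) + sqrt(-2 + 3)) = 24*(10*(6*(-4) + sqrt(-2 + 3))*sqrt(3)) = 24*(10*(-24 + sqrt(1))*sqrt(3)) = 24*(10*(-24 + 1)*sqrt(3)) = 24*(10*(-23)*sqrt(3)) = 24*(-230*sqrt(3)) = -5520*sqrt(3)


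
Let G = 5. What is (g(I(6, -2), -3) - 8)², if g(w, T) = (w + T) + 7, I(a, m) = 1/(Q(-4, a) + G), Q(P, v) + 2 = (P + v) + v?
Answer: 1849/121 ≈ 15.281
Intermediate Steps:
Q(P, v) = -2 + P + 2*v (Q(P, v) = -2 + ((P + v) + v) = -2 + (P + 2*v) = -2 + P + 2*v)
I(a, m) = 1/(-1 + 2*a) (I(a, m) = 1/((-2 - 4 + 2*a) + 5) = 1/((-6 + 2*a) + 5) = 1/(-1 + 2*a))
g(w, T) = 7 + T + w (g(w, T) = (T + w) + 7 = 7 + T + w)
(g(I(6, -2), -3) - 8)² = ((7 - 3 + 1/(-1 + 2*6)) - 8)² = ((7 - 3 + 1/(-1 + 12)) - 8)² = ((7 - 3 + 1/11) - 8)² = (45/11 - 8)² = (-43/11)² = 1849/121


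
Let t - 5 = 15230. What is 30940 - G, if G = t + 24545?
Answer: -8840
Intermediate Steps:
t = 15235 (t = 5 + 15230 = 15235)
G = 39780 (G = 15235 + 24545 = 39780)
30940 - G = 30940 - 1*39780 = 30940 - 39780 = -8840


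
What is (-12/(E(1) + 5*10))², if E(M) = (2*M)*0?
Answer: 36/625 ≈ 0.057600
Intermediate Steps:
E(M) = 0
(-12/(E(1) + 5*10))² = (-12/(0 + 5*10))² = (-12/(0 + 50))² = (-12/50)² = (-12*1/50)² = (-6/25)² = 36/625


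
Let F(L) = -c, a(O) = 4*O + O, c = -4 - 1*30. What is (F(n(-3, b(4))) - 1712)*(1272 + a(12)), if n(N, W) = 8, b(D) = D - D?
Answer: -2235096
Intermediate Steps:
b(D) = 0
c = -34 (c = -4 - 30 = -34)
a(O) = 5*O
F(L) = 34 (F(L) = -1*(-34) = 34)
(F(n(-3, b(4))) - 1712)*(1272 + a(12)) = (34 - 1712)*(1272 + 5*12) = -1678*(1272 + 60) = -1678*1332 = -2235096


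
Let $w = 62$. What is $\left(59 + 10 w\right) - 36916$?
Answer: $-36237$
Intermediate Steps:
$\left(59 + 10 w\right) - 36916 = \left(59 + 10 \cdot 62\right) - 36916 = \left(59 + 620\right) - 36916 = 679 - 36916 = -36237$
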